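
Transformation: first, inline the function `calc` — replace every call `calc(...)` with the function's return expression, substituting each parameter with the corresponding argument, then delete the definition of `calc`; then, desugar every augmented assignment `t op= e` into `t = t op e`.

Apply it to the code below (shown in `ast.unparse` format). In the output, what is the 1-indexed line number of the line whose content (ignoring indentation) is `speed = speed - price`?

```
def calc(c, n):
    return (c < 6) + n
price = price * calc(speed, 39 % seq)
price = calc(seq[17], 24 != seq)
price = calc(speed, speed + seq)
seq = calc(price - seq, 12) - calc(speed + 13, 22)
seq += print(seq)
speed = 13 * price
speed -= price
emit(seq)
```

Transformed code:
price = price * ((speed < 6) + 39 % seq)
price = (seq[17] < 6) + (24 != seq)
price = (speed < 6) + (speed + seq)
seq = (price - seq < 6) + 12 - ((speed + 13 < 6) + 22)
seq = seq + print(seq)
speed = 13 * price
speed = speed - price
emit(seq)

7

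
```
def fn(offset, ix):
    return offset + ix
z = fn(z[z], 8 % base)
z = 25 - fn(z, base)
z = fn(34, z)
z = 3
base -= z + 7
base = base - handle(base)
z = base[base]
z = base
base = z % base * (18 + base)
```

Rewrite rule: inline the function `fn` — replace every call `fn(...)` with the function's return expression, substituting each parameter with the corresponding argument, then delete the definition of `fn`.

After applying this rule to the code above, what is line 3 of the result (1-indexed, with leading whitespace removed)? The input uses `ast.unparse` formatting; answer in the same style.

Transformed code:
z = z[z] + 8 % base
z = 25 - (z + base)
z = 34 + z
z = 3
base -= z + 7
base = base - handle(base)
z = base[base]
z = base
base = z % base * (18 + base)

z = 34 + z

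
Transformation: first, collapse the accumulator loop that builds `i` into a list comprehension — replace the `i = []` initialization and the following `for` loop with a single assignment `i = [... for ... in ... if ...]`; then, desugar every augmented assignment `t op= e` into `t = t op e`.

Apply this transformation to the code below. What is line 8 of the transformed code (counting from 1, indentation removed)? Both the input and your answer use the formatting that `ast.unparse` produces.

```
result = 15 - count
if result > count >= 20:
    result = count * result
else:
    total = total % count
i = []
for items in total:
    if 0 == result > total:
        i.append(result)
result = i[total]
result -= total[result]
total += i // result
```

result = result - total[result]

Transformed code:
result = 15 - count
if result > count >= 20:
    result = count * result
else:
    total = total % count
i = [result for items in total if 0 == result > total]
result = i[total]
result = result - total[result]
total = total + i // result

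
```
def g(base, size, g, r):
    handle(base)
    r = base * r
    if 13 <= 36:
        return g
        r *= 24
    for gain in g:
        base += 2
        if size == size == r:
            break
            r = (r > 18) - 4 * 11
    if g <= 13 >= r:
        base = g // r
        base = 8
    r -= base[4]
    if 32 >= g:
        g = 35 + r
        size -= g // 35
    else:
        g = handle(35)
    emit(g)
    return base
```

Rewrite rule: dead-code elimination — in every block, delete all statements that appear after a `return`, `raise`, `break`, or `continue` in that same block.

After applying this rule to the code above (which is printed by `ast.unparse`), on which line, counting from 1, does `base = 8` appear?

12

Transformed code:
def g(base, size, g, r):
    handle(base)
    r = base * r
    if 13 <= 36:
        return g
    for gain in g:
        base += 2
        if size == size == r:
            break
    if g <= 13 >= r:
        base = g // r
        base = 8
    r -= base[4]
    if 32 >= g:
        g = 35 + r
        size -= g // 35
    else:
        g = handle(35)
    emit(g)
    return base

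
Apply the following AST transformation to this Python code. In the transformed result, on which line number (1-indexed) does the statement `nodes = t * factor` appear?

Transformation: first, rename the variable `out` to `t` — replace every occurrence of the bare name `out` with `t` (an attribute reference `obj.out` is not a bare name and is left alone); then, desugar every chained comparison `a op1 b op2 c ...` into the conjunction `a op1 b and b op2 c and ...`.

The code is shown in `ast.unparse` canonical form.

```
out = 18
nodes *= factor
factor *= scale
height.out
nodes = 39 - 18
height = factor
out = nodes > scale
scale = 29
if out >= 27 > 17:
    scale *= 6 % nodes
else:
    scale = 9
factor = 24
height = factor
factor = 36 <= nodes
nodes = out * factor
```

16

Transformed code:
t = 18
nodes *= factor
factor *= scale
height.out
nodes = 39 - 18
height = factor
t = nodes > scale
scale = 29
if t >= 27 and 27 > 17:
    scale *= 6 % nodes
else:
    scale = 9
factor = 24
height = factor
factor = 36 <= nodes
nodes = t * factor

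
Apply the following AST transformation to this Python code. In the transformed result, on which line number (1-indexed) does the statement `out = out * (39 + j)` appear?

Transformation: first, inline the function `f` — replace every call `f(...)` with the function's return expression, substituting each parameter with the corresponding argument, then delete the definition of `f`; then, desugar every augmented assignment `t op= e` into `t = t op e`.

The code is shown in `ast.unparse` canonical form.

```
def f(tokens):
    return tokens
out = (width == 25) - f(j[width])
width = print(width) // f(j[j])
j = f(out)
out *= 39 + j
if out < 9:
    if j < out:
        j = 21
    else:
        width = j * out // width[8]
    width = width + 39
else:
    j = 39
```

Transformed code:
out = (width == 25) - j[width]
width = print(width) // j[j]
j = out
out = out * (39 + j)
if out < 9:
    if j < out:
        j = 21
    else:
        width = j * out // width[8]
    width = width + 39
else:
    j = 39

4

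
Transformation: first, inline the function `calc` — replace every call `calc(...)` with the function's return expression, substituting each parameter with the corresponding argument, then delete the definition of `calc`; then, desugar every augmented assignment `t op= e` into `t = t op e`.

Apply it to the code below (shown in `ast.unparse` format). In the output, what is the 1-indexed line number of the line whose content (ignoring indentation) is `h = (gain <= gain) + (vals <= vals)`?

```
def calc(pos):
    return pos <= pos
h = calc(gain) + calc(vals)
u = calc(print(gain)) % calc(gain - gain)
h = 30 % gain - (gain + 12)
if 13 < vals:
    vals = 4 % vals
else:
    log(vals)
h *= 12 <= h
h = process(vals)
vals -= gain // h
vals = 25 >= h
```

1

Transformed code:
h = (gain <= gain) + (vals <= vals)
u = (print(gain) <= print(gain)) % (gain - gain <= gain - gain)
h = 30 % gain - (gain + 12)
if 13 < vals:
    vals = 4 % vals
else:
    log(vals)
h = h * (12 <= h)
h = process(vals)
vals = vals - gain // h
vals = 25 >= h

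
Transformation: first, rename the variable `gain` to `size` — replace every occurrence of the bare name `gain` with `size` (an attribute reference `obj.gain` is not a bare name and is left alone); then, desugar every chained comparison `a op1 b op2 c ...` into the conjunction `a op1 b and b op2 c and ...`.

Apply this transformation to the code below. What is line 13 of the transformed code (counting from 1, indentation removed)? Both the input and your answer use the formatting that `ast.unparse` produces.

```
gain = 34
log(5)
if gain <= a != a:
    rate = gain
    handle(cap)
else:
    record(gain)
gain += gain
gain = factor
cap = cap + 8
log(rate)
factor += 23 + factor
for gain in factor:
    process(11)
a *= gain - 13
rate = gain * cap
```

for size in factor:

Transformed code:
size = 34
log(5)
if size <= a and a != a:
    rate = size
    handle(cap)
else:
    record(size)
size += size
size = factor
cap = cap + 8
log(rate)
factor += 23 + factor
for size in factor:
    process(11)
a *= size - 13
rate = size * cap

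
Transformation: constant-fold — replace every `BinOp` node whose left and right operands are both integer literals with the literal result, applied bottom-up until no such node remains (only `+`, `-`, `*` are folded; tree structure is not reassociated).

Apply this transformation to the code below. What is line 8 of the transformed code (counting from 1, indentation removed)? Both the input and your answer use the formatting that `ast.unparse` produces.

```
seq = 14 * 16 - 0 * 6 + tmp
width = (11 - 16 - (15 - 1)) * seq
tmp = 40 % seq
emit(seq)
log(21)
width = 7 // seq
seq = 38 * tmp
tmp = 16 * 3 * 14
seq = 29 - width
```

tmp = 672

Transformed code:
seq = 224 + tmp
width = -19 * seq
tmp = 40 % seq
emit(seq)
log(21)
width = 7 // seq
seq = 38 * tmp
tmp = 672
seq = 29 - width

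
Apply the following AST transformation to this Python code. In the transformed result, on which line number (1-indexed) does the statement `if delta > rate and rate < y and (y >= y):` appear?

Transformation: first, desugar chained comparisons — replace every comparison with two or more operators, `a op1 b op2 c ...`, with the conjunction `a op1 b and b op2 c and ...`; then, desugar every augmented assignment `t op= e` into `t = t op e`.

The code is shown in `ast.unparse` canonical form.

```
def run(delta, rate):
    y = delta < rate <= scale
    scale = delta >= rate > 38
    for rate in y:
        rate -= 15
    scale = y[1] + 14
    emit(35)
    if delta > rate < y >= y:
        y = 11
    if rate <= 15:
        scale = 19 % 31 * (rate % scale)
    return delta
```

8

Transformed code:
def run(delta, rate):
    y = delta < rate and rate <= scale
    scale = delta >= rate and rate > 38
    for rate in y:
        rate = rate - 15
    scale = y[1] + 14
    emit(35)
    if delta > rate and rate < y and (y >= y):
        y = 11
    if rate <= 15:
        scale = 19 % 31 * (rate % scale)
    return delta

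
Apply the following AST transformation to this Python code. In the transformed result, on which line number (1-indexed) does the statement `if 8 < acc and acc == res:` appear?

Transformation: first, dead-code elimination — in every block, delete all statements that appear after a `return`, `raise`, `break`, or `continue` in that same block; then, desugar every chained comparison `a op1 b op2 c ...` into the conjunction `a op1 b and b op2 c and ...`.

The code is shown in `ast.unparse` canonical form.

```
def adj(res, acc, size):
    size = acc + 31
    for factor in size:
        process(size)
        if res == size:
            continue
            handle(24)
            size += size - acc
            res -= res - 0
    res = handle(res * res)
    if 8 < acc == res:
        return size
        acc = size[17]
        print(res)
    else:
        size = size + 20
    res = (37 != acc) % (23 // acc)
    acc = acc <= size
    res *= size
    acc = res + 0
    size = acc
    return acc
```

8

Transformed code:
def adj(res, acc, size):
    size = acc + 31
    for factor in size:
        process(size)
        if res == size:
            continue
    res = handle(res * res)
    if 8 < acc and acc == res:
        return size
    else:
        size = size + 20
    res = (37 != acc) % (23 // acc)
    acc = acc <= size
    res *= size
    acc = res + 0
    size = acc
    return acc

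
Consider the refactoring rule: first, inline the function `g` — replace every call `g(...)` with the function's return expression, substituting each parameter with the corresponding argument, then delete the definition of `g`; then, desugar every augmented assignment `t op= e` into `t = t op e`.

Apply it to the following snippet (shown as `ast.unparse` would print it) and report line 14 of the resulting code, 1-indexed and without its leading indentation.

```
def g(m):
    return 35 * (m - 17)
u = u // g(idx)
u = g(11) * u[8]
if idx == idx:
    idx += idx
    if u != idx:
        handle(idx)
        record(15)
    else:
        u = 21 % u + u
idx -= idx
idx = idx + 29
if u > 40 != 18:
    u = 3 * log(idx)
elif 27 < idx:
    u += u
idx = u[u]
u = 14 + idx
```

elif 27 < idx:

Transformed code:
u = u // (35 * (idx - 17))
u = 35 * (11 - 17) * u[8]
if idx == idx:
    idx = idx + idx
    if u != idx:
        handle(idx)
        record(15)
    else:
        u = 21 % u + u
idx = idx - idx
idx = idx + 29
if u > 40 != 18:
    u = 3 * log(idx)
elif 27 < idx:
    u = u + u
idx = u[u]
u = 14 + idx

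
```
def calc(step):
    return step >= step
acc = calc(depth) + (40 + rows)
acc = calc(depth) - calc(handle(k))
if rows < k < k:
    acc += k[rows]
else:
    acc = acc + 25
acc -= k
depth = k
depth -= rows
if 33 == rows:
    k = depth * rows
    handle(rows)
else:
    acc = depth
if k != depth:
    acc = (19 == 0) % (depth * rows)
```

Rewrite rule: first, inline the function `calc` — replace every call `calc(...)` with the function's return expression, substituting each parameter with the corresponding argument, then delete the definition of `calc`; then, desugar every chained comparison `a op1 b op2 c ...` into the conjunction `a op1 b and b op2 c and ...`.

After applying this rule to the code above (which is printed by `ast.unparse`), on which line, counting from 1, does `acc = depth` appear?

14

Transformed code:
acc = (depth >= depth) + (40 + rows)
acc = (depth >= depth) - (handle(k) >= handle(k))
if rows < k and k < k:
    acc += k[rows]
else:
    acc = acc + 25
acc -= k
depth = k
depth -= rows
if 33 == rows:
    k = depth * rows
    handle(rows)
else:
    acc = depth
if k != depth:
    acc = (19 == 0) % (depth * rows)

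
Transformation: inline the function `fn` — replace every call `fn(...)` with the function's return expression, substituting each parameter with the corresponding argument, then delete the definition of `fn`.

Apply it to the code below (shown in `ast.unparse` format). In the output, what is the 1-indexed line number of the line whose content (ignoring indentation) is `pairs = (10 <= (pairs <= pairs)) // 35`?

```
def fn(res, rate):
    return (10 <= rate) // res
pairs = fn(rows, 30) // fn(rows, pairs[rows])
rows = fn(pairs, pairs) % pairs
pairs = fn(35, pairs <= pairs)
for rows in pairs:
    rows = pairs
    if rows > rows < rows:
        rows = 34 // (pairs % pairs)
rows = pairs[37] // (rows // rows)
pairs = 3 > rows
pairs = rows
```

Transformed code:
pairs = (10 <= 30) // rows // ((10 <= pairs[rows]) // rows)
rows = (10 <= pairs) // pairs % pairs
pairs = (10 <= (pairs <= pairs)) // 35
for rows in pairs:
    rows = pairs
    if rows > rows < rows:
        rows = 34 // (pairs % pairs)
rows = pairs[37] // (rows // rows)
pairs = 3 > rows
pairs = rows

3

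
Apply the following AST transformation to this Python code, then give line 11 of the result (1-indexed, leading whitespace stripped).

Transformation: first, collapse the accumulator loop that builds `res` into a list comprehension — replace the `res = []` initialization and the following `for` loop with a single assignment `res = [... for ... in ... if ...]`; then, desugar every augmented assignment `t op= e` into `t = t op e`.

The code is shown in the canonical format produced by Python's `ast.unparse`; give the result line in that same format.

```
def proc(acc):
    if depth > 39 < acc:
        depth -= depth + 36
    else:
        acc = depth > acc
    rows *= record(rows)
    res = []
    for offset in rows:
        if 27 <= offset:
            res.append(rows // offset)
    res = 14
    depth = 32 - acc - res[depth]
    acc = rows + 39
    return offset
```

return offset

Transformed code:
def proc(acc):
    if depth > 39 < acc:
        depth = depth - (depth + 36)
    else:
        acc = depth > acc
    rows = rows * record(rows)
    res = [rows // offset for offset in rows if 27 <= offset]
    res = 14
    depth = 32 - acc - res[depth]
    acc = rows + 39
    return offset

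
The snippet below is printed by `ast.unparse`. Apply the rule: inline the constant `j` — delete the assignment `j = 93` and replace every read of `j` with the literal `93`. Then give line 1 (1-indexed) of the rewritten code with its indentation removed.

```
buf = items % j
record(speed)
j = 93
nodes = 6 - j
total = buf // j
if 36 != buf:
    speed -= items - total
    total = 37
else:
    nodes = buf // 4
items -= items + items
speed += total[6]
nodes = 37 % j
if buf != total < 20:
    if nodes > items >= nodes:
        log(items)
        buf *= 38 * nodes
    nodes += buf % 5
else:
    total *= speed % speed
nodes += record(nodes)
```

Transformed code:
buf = items % 93
record(speed)
nodes = 6 - 93
total = buf // 93
if 36 != buf:
    speed -= items - total
    total = 37
else:
    nodes = buf // 4
items -= items + items
speed += total[6]
nodes = 37 % 93
if buf != total < 20:
    if nodes > items >= nodes:
        log(items)
        buf *= 38 * nodes
    nodes += buf % 5
else:
    total *= speed % speed
nodes += record(nodes)

buf = items % 93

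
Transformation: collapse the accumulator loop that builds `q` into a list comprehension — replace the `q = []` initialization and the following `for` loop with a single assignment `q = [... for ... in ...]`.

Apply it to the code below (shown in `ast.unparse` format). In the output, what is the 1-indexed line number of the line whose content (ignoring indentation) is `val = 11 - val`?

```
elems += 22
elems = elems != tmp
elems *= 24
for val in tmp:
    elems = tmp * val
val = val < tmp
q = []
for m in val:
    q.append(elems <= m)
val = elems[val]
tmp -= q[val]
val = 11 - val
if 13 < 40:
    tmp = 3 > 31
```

Transformed code:
elems += 22
elems = elems != tmp
elems *= 24
for val in tmp:
    elems = tmp * val
val = val < tmp
q = [elems <= m for m in val]
val = elems[val]
tmp -= q[val]
val = 11 - val
if 13 < 40:
    tmp = 3 > 31

10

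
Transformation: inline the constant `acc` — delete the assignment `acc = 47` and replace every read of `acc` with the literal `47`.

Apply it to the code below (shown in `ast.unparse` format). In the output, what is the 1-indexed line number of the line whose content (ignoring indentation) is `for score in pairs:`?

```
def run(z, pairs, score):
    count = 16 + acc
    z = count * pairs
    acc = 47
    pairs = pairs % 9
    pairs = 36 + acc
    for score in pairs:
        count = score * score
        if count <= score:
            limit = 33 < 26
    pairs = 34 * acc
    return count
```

Transformed code:
def run(z, pairs, score):
    count = 16 + 47
    z = count * pairs
    pairs = pairs % 9
    pairs = 36 + 47
    for score in pairs:
        count = score * score
        if count <= score:
            limit = 33 < 26
    pairs = 34 * 47
    return count

6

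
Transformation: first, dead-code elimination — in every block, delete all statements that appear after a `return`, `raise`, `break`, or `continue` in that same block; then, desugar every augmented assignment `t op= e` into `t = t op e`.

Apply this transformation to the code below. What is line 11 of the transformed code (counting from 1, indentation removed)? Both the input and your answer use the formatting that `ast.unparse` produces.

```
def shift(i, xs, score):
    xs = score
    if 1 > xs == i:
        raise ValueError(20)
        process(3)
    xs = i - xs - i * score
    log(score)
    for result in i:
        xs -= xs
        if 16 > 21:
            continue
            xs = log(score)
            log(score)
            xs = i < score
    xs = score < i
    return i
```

xs = score < i

Transformed code:
def shift(i, xs, score):
    xs = score
    if 1 > xs == i:
        raise ValueError(20)
    xs = i - xs - i * score
    log(score)
    for result in i:
        xs = xs - xs
        if 16 > 21:
            continue
    xs = score < i
    return i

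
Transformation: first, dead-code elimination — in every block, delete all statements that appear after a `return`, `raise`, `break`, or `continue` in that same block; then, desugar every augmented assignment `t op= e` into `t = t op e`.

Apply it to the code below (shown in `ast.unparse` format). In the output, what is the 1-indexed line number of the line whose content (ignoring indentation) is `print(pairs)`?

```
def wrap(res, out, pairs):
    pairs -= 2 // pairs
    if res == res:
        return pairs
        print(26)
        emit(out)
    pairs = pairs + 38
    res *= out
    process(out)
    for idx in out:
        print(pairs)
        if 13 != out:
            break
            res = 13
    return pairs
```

Transformed code:
def wrap(res, out, pairs):
    pairs = pairs - 2 // pairs
    if res == res:
        return pairs
    pairs = pairs + 38
    res = res * out
    process(out)
    for idx in out:
        print(pairs)
        if 13 != out:
            break
    return pairs

9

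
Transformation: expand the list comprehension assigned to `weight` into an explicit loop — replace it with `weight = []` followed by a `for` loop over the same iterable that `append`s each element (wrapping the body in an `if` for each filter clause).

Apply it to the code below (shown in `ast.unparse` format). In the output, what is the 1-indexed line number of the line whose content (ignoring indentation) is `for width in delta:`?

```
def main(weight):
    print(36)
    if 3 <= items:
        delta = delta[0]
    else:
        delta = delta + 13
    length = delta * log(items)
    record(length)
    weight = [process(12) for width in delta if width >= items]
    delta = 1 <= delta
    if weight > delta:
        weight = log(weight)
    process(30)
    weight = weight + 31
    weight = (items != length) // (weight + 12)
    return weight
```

Transformed code:
def main(weight):
    print(36)
    if 3 <= items:
        delta = delta[0]
    else:
        delta = delta + 13
    length = delta * log(items)
    record(length)
    weight = []
    for width in delta:
        if width >= items:
            weight.append(process(12))
    delta = 1 <= delta
    if weight > delta:
        weight = log(weight)
    process(30)
    weight = weight + 31
    weight = (items != length) // (weight + 12)
    return weight

10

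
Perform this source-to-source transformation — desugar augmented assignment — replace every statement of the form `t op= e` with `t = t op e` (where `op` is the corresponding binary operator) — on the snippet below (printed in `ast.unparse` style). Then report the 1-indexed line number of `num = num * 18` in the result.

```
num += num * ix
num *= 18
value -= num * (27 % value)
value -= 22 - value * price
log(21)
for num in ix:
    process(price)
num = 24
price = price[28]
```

Transformed code:
num = num + num * ix
num = num * 18
value = value - num * (27 % value)
value = value - (22 - value * price)
log(21)
for num in ix:
    process(price)
num = 24
price = price[28]

2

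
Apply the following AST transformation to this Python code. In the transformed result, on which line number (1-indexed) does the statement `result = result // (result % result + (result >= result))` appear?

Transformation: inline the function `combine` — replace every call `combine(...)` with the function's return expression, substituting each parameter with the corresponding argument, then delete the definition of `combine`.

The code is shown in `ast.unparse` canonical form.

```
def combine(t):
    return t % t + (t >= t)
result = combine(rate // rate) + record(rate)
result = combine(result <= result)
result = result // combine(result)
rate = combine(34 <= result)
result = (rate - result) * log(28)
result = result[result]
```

3

Transformed code:
result = rate // rate % (rate // rate) + (rate // rate >= rate // rate) + record(rate)
result = (result <= result) % (result <= result) + ((result <= result) >= (result <= result))
result = result // (result % result + (result >= result))
rate = (34 <= result) % (34 <= result) + ((34 <= result) >= (34 <= result))
result = (rate - result) * log(28)
result = result[result]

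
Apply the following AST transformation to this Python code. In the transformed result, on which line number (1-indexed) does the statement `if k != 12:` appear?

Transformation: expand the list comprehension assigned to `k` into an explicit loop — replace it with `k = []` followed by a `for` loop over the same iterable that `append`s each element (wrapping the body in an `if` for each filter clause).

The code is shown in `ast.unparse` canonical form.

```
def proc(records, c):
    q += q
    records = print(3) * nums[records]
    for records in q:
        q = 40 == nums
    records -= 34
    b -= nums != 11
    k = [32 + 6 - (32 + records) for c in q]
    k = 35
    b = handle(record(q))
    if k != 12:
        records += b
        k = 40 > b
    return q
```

13

Transformed code:
def proc(records, c):
    q += q
    records = print(3) * nums[records]
    for records in q:
        q = 40 == nums
    records -= 34
    b -= nums != 11
    k = []
    for c in q:
        k.append(32 + 6 - (32 + records))
    k = 35
    b = handle(record(q))
    if k != 12:
        records += b
        k = 40 > b
    return q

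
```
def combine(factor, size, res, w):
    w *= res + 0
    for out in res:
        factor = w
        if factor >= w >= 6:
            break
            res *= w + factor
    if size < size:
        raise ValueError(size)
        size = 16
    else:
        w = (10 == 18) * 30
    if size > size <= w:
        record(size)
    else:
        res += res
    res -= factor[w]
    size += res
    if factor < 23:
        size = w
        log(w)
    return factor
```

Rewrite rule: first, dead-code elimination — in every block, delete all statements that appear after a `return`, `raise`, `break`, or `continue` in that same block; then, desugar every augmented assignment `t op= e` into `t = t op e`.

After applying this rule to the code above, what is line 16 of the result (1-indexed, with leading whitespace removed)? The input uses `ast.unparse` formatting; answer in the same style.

Transformed code:
def combine(factor, size, res, w):
    w = w * (res + 0)
    for out in res:
        factor = w
        if factor >= w >= 6:
            break
    if size < size:
        raise ValueError(size)
    else:
        w = (10 == 18) * 30
    if size > size <= w:
        record(size)
    else:
        res = res + res
    res = res - factor[w]
    size = size + res
    if factor < 23:
        size = w
        log(w)
    return factor

size = size + res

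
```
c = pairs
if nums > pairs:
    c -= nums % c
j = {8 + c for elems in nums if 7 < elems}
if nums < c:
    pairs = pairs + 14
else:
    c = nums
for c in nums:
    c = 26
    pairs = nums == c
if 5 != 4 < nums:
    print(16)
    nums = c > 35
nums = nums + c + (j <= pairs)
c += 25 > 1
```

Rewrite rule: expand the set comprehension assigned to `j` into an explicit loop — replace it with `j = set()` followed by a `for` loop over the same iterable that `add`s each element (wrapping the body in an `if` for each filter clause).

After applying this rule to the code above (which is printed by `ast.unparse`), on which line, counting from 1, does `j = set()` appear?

4

Transformed code:
c = pairs
if nums > pairs:
    c -= nums % c
j = set()
for elems in nums:
    if 7 < elems:
        j.add(8 + c)
if nums < c:
    pairs = pairs + 14
else:
    c = nums
for c in nums:
    c = 26
    pairs = nums == c
if 5 != 4 < nums:
    print(16)
    nums = c > 35
nums = nums + c + (j <= pairs)
c += 25 > 1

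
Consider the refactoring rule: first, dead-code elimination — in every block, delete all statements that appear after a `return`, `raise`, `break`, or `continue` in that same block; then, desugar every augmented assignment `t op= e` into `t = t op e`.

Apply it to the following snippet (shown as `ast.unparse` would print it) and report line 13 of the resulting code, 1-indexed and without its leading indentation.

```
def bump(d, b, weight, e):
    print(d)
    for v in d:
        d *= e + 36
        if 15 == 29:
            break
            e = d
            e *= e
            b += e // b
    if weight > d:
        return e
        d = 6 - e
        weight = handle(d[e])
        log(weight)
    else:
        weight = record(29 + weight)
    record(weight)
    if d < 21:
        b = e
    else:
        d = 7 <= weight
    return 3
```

b = e

Transformed code:
def bump(d, b, weight, e):
    print(d)
    for v in d:
        d = d * (e + 36)
        if 15 == 29:
            break
    if weight > d:
        return e
    else:
        weight = record(29 + weight)
    record(weight)
    if d < 21:
        b = e
    else:
        d = 7 <= weight
    return 3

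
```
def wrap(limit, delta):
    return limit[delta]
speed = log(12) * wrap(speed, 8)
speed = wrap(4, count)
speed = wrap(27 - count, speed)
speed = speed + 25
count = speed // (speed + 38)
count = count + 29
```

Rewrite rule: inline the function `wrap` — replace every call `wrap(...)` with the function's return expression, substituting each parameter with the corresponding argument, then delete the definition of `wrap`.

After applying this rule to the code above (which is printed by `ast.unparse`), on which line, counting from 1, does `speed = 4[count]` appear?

2

Transformed code:
speed = log(12) * speed[8]
speed = 4[count]
speed = (27 - count)[speed]
speed = speed + 25
count = speed // (speed + 38)
count = count + 29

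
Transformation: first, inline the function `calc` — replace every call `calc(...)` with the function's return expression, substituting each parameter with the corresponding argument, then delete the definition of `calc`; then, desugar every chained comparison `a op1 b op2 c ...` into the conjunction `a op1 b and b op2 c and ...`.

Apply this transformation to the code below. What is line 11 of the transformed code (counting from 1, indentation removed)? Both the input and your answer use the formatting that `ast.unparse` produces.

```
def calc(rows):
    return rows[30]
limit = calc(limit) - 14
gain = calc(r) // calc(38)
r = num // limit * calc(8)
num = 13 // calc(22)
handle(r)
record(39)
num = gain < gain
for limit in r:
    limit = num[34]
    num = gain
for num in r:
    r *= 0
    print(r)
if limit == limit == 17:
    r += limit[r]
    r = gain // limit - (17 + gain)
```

Transformed code:
limit = limit[30] - 14
gain = r[30] // 38[30]
r = num // limit * 8[30]
num = 13 // 22[30]
handle(r)
record(39)
num = gain < gain
for limit in r:
    limit = num[34]
    num = gain
for num in r:
    r *= 0
    print(r)
if limit == limit and limit == 17:
    r += limit[r]
    r = gain // limit - (17 + gain)

for num in r:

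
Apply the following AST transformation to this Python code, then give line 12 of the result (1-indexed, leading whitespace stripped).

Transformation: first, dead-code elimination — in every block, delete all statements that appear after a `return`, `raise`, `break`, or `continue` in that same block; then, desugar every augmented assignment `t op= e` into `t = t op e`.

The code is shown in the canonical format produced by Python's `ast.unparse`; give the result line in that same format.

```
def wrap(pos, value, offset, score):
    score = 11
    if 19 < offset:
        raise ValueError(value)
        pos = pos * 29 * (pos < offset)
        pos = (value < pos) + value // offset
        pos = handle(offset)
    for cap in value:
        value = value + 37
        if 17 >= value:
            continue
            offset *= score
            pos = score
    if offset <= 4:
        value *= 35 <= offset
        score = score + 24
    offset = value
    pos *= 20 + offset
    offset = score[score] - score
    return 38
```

offset = value

Transformed code:
def wrap(pos, value, offset, score):
    score = 11
    if 19 < offset:
        raise ValueError(value)
    for cap in value:
        value = value + 37
        if 17 >= value:
            continue
    if offset <= 4:
        value = value * (35 <= offset)
        score = score + 24
    offset = value
    pos = pos * (20 + offset)
    offset = score[score] - score
    return 38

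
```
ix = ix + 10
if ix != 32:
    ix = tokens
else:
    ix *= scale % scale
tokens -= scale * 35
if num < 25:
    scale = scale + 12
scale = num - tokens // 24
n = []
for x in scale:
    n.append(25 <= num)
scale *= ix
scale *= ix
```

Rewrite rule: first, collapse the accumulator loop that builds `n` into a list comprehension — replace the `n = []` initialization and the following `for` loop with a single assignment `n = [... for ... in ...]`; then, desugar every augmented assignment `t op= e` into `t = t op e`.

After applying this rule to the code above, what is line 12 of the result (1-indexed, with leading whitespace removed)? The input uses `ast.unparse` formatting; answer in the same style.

Transformed code:
ix = ix + 10
if ix != 32:
    ix = tokens
else:
    ix = ix * (scale % scale)
tokens = tokens - scale * 35
if num < 25:
    scale = scale + 12
scale = num - tokens // 24
n = [25 <= num for x in scale]
scale = scale * ix
scale = scale * ix

scale = scale * ix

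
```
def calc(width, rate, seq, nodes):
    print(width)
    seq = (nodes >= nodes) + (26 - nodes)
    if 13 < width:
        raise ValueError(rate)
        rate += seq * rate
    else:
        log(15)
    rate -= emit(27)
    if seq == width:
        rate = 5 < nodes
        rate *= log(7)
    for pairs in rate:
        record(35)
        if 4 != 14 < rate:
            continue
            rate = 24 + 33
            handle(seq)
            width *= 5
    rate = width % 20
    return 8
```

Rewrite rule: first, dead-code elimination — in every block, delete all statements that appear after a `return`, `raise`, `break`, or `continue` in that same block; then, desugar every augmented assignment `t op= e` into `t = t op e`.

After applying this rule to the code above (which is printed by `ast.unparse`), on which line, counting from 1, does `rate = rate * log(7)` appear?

11

Transformed code:
def calc(width, rate, seq, nodes):
    print(width)
    seq = (nodes >= nodes) + (26 - nodes)
    if 13 < width:
        raise ValueError(rate)
    else:
        log(15)
    rate = rate - emit(27)
    if seq == width:
        rate = 5 < nodes
        rate = rate * log(7)
    for pairs in rate:
        record(35)
        if 4 != 14 < rate:
            continue
    rate = width % 20
    return 8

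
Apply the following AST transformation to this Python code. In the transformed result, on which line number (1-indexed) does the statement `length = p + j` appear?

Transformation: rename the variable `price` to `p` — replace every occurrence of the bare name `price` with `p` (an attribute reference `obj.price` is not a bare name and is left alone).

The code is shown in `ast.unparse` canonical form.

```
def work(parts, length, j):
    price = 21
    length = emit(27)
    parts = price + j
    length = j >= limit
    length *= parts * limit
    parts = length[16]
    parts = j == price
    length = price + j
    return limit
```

Transformed code:
def work(parts, length, j):
    p = 21
    length = emit(27)
    parts = p + j
    length = j >= limit
    length *= parts * limit
    parts = length[16]
    parts = j == p
    length = p + j
    return limit

9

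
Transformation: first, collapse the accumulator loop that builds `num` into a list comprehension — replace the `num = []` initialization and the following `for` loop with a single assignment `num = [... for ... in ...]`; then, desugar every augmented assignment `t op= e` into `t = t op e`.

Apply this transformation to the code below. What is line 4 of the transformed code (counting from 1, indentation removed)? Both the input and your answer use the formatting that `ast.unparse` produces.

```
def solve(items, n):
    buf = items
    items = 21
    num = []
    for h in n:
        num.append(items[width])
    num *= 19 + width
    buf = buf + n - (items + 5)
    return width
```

num = [items[width] for h in n]

Transformed code:
def solve(items, n):
    buf = items
    items = 21
    num = [items[width] for h in n]
    num = num * (19 + width)
    buf = buf + n - (items + 5)
    return width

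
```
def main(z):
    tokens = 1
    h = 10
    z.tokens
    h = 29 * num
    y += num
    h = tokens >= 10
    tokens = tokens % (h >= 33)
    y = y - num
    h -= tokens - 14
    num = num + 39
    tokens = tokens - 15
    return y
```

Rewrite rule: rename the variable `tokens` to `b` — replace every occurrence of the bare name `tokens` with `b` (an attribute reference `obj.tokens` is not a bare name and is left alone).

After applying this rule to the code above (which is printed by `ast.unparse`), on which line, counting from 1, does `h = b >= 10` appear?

Transformed code:
def main(z):
    b = 1
    h = 10
    z.tokens
    h = 29 * num
    y += num
    h = b >= 10
    b = b % (h >= 33)
    y = y - num
    h -= b - 14
    num = num + 39
    b = b - 15
    return y

7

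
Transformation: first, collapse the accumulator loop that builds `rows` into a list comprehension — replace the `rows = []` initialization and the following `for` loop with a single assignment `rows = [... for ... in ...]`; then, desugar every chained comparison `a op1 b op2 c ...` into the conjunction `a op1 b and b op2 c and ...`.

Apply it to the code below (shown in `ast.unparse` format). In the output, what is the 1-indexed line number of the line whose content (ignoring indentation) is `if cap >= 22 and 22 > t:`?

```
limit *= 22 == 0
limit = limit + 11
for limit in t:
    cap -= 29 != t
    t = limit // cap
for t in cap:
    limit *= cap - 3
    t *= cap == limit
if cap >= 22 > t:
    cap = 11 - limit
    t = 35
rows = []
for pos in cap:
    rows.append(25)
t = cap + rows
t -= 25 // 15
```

Transformed code:
limit *= 22 == 0
limit = limit + 11
for limit in t:
    cap -= 29 != t
    t = limit // cap
for t in cap:
    limit *= cap - 3
    t *= cap == limit
if cap >= 22 and 22 > t:
    cap = 11 - limit
    t = 35
rows = [25 for pos in cap]
t = cap + rows
t -= 25 // 15

9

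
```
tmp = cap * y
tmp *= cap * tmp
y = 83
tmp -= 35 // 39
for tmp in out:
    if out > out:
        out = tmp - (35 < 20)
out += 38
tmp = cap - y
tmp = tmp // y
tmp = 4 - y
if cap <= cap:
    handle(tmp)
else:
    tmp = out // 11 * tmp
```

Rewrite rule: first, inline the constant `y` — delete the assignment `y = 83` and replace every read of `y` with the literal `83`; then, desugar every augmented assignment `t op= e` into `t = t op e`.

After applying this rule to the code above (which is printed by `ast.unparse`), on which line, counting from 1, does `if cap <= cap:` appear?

Transformed code:
tmp = cap * 83
tmp = tmp * (cap * tmp)
tmp = tmp - 35 // 39
for tmp in out:
    if out > out:
        out = tmp - (35 < 20)
out = out + 38
tmp = cap - 83
tmp = tmp // 83
tmp = 4 - 83
if cap <= cap:
    handle(tmp)
else:
    tmp = out // 11 * tmp

11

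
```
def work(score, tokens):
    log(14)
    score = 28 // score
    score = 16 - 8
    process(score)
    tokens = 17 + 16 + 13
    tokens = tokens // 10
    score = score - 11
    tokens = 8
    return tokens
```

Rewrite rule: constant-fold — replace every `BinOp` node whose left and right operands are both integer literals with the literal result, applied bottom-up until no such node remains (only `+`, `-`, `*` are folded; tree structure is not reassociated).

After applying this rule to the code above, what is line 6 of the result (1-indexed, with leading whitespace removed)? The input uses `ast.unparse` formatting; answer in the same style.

Transformed code:
def work(score, tokens):
    log(14)
    score = 28 // score
    score = 8
    process(score)
    tokens = 46
    tokens = tokens // 10
    score = score - 11
    tokens = 8
    return tokens

tokens = 46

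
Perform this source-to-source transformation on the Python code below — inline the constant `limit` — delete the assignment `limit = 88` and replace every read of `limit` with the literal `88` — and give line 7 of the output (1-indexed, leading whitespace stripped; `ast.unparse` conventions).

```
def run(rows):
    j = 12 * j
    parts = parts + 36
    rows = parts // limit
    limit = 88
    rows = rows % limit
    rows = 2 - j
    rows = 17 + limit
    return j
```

Transformed code:
def run(rows):
    j = 12 * j
    parts = parts + 36
    rows = parts // 88
    rows = rows % 88
    rows = 2 - j
    rows = 17 + 88
    return j

rows = 17 + 88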